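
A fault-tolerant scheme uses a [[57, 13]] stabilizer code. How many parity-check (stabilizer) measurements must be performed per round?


For an [[n,k]] stabilizer code:
Number of stabilizer generators = n - k
= 57 - 13
= 44

44


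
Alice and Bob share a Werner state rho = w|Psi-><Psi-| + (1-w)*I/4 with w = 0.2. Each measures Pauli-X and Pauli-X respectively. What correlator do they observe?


|Psi-> = (|01> - |10>)/sqrt(2)
For the pure Bell state, <X_A X_B> = -1 (Bell-state Pauli correlator).
The maximally-mixed part I/4 has tr(I/4 * P tensor P) = 0 for any traceless Pauli P.
So <X_A X_B>_rho = w * (-1) + (1 - w) * 0
= 0.2 * (-1)
= -0.2000

-0.2000


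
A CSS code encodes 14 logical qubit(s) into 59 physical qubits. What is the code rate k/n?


Code rate R = k/n
= 14/59
= 0.2373

0.2373


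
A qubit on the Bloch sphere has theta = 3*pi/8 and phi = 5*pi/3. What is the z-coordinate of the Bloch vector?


theta = 1.1781, phi = 5.2360
r_z = cos(theta) = 0.3827

0.3827


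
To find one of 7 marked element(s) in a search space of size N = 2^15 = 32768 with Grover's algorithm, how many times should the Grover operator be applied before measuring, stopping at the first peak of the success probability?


After j Grover iterations the success probability is P(j) = sin^2((2j+1)*theta), where sin(theta) = sqrt(k/N).
N = 2^15 = 32768, k = 7
sin(theta) = sqrt(k/N) = 0.01461584917
theta = arcsin(sqrt(k/N)) = 0.0146163696 rad
P(j) reaches its first maximum when (2j+1)*theta is as close as possible to pi/2, i.e. j = round(pi/(4*theta) - 1/2).
pi/(4*theta) - 1/2 = 53.2341
(For comparison, the common estimate pi/4 * sqrt(N/k) = 53.7361; the exact maximiser is used here.)
Optimal iterations = 53

53


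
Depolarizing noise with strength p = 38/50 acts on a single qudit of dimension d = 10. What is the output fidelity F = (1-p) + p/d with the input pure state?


F = (1-p) + p/d
= (1 - 0.7600) + 0.7600/10
= 0.2400 + 0.0760
= 0.3160

0.3160


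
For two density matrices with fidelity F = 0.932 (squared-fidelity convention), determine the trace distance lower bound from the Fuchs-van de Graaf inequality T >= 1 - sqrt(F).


Fuchs-van de Graaf (squared-fidelity convention): 1 - sqrt(F) <= T <= sqrt(1 - F).
Lower bound: T >= 1 - sqrt(F)
sqrt(F) = sqrt(0.932) = 0.9654
T >= 1 - 0.9654
T >= 0.0346

0.0346


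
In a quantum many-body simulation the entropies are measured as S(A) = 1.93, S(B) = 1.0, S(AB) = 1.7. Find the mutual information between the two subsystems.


I(A:B) = S(A) + S(B) - S(AB)
= 1.93 + 1.0 - 1.7
= 1.2300

1.2300


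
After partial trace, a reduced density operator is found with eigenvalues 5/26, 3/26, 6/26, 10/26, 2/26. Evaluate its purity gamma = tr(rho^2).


tr(rho^2) = sum of eigenvalues squared
= (5/26)^2 + (3/26)^2 + (6/26)^2 + (10/26)^2 + (2/26)^2
= (25 + 9 + 36 + 100 + 4) / 676
= 174/676
= 0.2574

0.2574


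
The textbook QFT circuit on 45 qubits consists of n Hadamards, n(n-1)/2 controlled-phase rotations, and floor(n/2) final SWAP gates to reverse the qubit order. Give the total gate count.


Hadamard gates: 45
Controlled rotations: n*(n-1)/2 = 45*44/2 = 990
SWAP gates: floor(n/2) = floor(45/2) = 22
Total = 45 + 990 + 22
= 1057

1057


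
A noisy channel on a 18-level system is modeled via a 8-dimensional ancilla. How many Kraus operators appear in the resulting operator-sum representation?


Tracing out the environment in an orthonormal basis {|i>_E} gives Kraus operators K_i = <i|_E U |0>_E.
Number of Kraus operators = dim(H_env) = d_env
= 8

8


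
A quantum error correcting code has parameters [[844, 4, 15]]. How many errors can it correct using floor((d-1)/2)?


Code parameters: [[844, 4, 15]], distance d = 15.
Number of correctable errors = floor((d-1)/2)
= floor((15 - 1)/2)
= floor(14/2)
= 7

7


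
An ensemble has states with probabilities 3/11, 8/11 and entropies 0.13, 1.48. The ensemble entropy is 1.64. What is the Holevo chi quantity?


chi = S(rho) - sum_i p_i * S(rho_i)
Weighted entropy = 3/11 * 0.13 + 8/11 * 1.48
= 1.1118
chi = 1.64 - 1.1118
= 0.5282

0.5282


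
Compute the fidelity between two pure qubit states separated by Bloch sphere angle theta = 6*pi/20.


For states separated by angle theta on Bloch sphere:
F = cos^2(theta/2)
theta = 6*pi/20 = 0.9425
theta/2 = 0.4712
cos(theta/2) = 0.8910
F = 0.7939

0.7939


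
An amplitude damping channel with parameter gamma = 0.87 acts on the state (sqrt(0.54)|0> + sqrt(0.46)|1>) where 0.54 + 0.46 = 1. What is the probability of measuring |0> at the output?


For amplitude damping with parameter gamma on state sqrt(a)|0> + sqrt(b)|1>:
alpha^2 = 0.54, beta^2 = 0.46
P(|0>) = alpha^2 + gamma * beta^2
= 0.54 + 0.87 * 0.46
= 0.54 + 0.4002
= 0.9402

0.9402


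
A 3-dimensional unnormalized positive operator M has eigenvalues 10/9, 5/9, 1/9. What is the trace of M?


tr(M) = sum of eigenvalues
= 10/9 + 5/9 + 1/9
= 16/9
= 1.7778

1.7778


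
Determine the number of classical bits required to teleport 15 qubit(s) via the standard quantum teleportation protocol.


Quantum teleportation requires 2 classical bits per qubit teleported.
15 qubit(s) -> 2 * 15 = 30 classical bits

30


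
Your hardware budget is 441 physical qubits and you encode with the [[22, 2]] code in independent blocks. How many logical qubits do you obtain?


Each code block uses 22 physical qubits for 2 logical qubit(s).
Number of complete blocks = floor(441 / 22) = 20
Logical qubits = 20 * 2
= 40

40


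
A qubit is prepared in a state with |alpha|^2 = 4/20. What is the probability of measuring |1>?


|alpha|^2 = 4/20 = 0.2000
|beta|^2 = 1 - 4/20 = 16/20 = 0.8000
P(|1>) = |beta|^2 = 0.8000

0.8000


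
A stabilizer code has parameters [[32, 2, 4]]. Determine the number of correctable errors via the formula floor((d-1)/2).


Code parameters: [[32, 2, 4]], distance d = 4.
Number of correctable errors = floor((d-1)/2)
= floor((4 - 1)/2)
= floor(3/2)
= 1

1


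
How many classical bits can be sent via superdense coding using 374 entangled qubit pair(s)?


Superdense coding allows 2 classical bits per shared entangled pair.
374 pair(s) -> 2 * 374 = 748 classical bits

748


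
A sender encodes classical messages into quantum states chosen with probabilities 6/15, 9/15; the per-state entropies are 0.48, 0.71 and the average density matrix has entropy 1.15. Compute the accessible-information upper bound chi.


chi = S(rho) - sum_i p_i * S(rho_i)
Weighted entropy = 6/15 * 0.48 + 9/15 * 0.71
= 0.6180
chi = 1.15 - 0.6180
= 0.5320

0.5320


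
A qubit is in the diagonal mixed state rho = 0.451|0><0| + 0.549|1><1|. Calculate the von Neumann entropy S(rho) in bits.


S = -p*log2(p) - (1-p)*log2(1-p)
p = 0.4510, 1-p = 0.5490
= -0.4510 * log2(0.4510) - 0.5490 * log2(0.5490)
= -(-0.5181) - (-0.4750)
= 0.9931

0.9931


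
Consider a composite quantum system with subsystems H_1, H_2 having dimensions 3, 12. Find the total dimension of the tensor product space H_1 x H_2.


dim(H_1 x H_2) = 3 * 12
= 36

36


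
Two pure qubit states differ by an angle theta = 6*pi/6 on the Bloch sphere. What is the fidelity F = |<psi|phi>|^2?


For states separated by angle theta on Bloch sphere:
F = cos^2(theta/2)
theta = 6*pi/6 = 3.1416
theta/2 = 1.5708
cos(theta/2) = 0.0000
F = 0.0000

0.0000


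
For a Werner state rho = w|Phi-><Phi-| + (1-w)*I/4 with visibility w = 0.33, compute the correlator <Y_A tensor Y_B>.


|Phi-> = (|00> - |11>)/sqrt(2)
For the pure Bell state, <Y_A Y_B> = +1 (Bell-state Pauli correlator).
The maximally-mixed part I/4 has tr(I/4 * P tensor P) = 0 for any traceless Pauli P.
So <Y_A Y_B>_rho = w * (+1) + (1 - w) * 0
= 0.33 * (+1)
= 0.3300

0.3300


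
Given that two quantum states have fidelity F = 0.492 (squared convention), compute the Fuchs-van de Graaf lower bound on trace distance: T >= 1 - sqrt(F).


Fuchs-van de Graaf (squared-fidelity convention): 1 - sqrt(F) <= T <= sqrt(1 - F).
Lower bound: T >= 1 - sqrt(F)
sqrt(F) = sqrt(0.492) = 0.7014
T >= 1 - 0.7014
T >= 0.2986

0.2986


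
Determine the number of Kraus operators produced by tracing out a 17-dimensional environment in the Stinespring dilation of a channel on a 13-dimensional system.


Tracing out the environment in an orthonormal basis {|i>_E} gives Kraus operators K_i = <i|_E U |0>_E.
Number of Kraus operators = dim(H_env) = d_env
= 17

17


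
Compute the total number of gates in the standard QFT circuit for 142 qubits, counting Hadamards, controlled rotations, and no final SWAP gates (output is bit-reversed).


Hadamard gates: 142
Controlled rotations: n*(n-1)/2 = 142*141/2 = 10011
SWAP gates: 0 (omitted)
Total = 142 + 10011
= 10153

10153


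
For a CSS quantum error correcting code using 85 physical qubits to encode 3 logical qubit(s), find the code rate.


Code rate R = k/n
= 3/85
= 0.0353

0.0353


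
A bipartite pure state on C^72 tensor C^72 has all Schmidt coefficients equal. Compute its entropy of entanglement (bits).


For a maximally entangled state in d x d:
S = log2(d) = log2(72)
= 6.1699

6.1699


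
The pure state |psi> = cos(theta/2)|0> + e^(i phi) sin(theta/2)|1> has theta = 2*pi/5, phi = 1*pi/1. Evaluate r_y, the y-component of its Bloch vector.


theta = 1.2566, phi = 3.1416
r_y = sin(theta)*sin(phi) = 0.9511 * 0.0000
r_y = 0.0000

0.0000


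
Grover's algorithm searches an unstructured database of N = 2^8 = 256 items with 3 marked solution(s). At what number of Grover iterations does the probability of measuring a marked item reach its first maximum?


After j Grover iterations the success probability is P(j) = sin^2((2j+1)*theta), where sin(theta) = sqrt(k/N).
N = 2^8 = 256, k = 3
sin(theta) = sqrt(k/N) = 0.1082531755
theta = arcsin(sqrt(k/N)) = 0.1084657303 rad
P(j) reaches its first maximum when (2j+1)*theta is as close as possible to pi/2, i.e. j = round(pi/(4*theta) - 1/2).
pi/(4*theta) - 1/2 = 6.7410
(For comparison, the common estimate pi/4 * sqrt(N/k) = 7.2552; the exact maximiser is used here.)
Optimal iterations = 7

7


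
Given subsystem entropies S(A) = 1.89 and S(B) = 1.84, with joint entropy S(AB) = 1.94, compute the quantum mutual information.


I(A:B) = S(A) + S(B) - S(AB)
= 1.89 + 1.84 - 1.94
= 1.7900

1.7900


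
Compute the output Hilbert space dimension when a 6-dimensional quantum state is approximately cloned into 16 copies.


Output space = H^(tensor 16) where dim(H) = 6
dim = 6^16
= 36 (after 2 factors)
= 216 (after 3 factors)
= 1296 (after 4 factors)
= 7776 (after 5 factors)
= 46656 (after 6 factors)
= 279936 (after 7 factors)
= 1679616 (after 8 factors)
= 10077696 (after 9 factors)
= 60466176 (after 10 factors)
= 362797056 (after 11 factors)
= 2176782336 (after 12 factors)
= 13060694016 (after 13 factors)
= 78364164096 (after 14 factors)
= 470184984576 (after 15 factors)
= 2821109907456 (after 16 factors)
= 2821109907456

2821109907456


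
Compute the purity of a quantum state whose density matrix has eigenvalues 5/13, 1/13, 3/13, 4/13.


tr(rho^2) = sum of eigenvalues squared
= (5/13)^2 + (1/13)^2 + (3/13)^2 + (4/13)^2
= (25 + 1 + 9 + 16) / 169
= 51/169
= 0.3018

0.3018


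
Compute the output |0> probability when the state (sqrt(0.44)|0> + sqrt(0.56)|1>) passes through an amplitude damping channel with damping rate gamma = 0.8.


For amplitude damping with parameter gamma on state sqrt(a)|0> + sqrt(b)|1>:
alpha^2 = 0.44, beta^2 = 0.56
P(|0>) = alpha^2 + gamma * beta^2
= 0.44 + 0.8 * 0.56
= 0.44 + 0.4480
= 0.8880

0.8880


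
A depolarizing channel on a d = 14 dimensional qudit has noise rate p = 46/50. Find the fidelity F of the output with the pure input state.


F = (1-p) + p/d
= (1 - 0.9200) + 0.9200/14
= 0.0800 + 0.0657
= 0.1457

0.1457


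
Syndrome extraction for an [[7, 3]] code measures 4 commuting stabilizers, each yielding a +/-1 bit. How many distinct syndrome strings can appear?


Each stabilizer generator gives a binary (+1 or -1) measurement outcome.
With 4 independent generators:
Total syndromes = 2^4
= 16

16


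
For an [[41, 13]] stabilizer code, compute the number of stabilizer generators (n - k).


For an [[n,k]] stabilizer code:
Number of stabilizer generators = n - k
= 41 - 13
= 28

28


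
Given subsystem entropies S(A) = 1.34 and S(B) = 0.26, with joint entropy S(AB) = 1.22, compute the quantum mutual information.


I(A:B) = S(A) + S(B) - S(AB)
= 1.34 + 0.26 - 1.22
= 0.3800

0.3800


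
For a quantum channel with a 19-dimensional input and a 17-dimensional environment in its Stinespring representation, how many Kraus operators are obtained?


Tracing out the environment in an orthonormal basis {|i>_E} gives Kraus operators K_i = <i|_E U |0>_E.
Number of Kraus operators = dim(H_env) = d_env
= 17

17


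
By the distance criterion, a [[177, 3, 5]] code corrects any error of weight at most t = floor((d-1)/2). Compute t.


Code parameters: [[177, 3, 5]], distance d = 5.
Number of correctable errors = floor((d-1)/2)
= floor((5 - 1)/2)
= floor(4/2)
= 2

2


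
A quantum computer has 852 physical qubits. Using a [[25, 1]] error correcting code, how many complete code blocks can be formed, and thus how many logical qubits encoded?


Each code block uses 25 physical qubits for 1 logical qubit(s).
Number of complete blocks = floor(852 / 25) = 34
Logical qubits = 34 * 1
= 34

34


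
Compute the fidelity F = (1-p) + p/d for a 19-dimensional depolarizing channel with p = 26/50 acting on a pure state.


F = (1-p) + p/d
= (1 - 0.5200) + 0.5200/19
= 0.4800 + 0.0274
= 0.5074

0.5074


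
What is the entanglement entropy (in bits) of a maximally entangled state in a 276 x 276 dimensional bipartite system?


For a maximally entangled state in d x d:
S = log2(d) = log2(276)
= 8.1085

8.1085


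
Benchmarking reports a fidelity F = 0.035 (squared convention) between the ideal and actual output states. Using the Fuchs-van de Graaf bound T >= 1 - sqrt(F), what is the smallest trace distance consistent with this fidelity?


Fuchs-van de Graaf (squared-fidelity convention): 1 - sqrt(F) <= T <= sqrt(1 - F).
Lower bound: T >= 1 - sqrt(F)
sqrt(F) = sqrt(0.035) = 0.1871
T >= 1 - 0.1871
T >= 0.8129

0.8129


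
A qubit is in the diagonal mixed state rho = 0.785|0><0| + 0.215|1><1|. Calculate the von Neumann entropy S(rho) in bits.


S = -p*log2(p) - (1-p)*log2(1-p)
p = 0.7850, 1-p = 0.2150
= -0.7850 * log2(0.7850) - 0.2150 * log2(0.2150)
= -(-0.2741) - (-0.4768)
= 0.7509

0.7509


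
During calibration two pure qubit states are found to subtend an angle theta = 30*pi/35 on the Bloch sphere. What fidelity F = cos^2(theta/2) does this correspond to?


For states separated by angle theta on Bloch sphere:
F = cos^2(theta/2)
theta = 30*pi/35 = 2.6928
theta/2 = 1.3464
cos(theta/2) = 0.2225
F = 0.0495

0.0495


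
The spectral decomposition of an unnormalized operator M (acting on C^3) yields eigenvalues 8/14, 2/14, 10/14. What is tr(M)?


tr(M) = sum of eigenvalues
= 8/14 + 2/14 + 10/14
= 20/14
= 1.4286

1.4286


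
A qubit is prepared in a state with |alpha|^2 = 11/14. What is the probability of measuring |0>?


|alpha|^2 = 11/14 = 0.7857
|beta|^2 = 1 - 11/14 = 3/14 = 0.2143
P(|0>) = |alpha|^2 = 0.7857

0.7857


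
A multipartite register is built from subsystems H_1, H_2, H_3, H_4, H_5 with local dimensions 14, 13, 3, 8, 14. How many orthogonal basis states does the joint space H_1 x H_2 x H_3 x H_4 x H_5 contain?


dim(H_1 x H_2 x H_3 x H_4 x H_5) = 14 * 13 * 3 * 8 * 14
= 182 * 3 * 8 * 14
= 546 * 8 * 14
= 4368 * 14
= 61152

61152


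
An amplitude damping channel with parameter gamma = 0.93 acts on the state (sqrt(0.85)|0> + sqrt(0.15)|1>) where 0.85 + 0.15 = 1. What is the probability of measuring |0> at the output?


For amplitude damping with parameter gamma on state sqrt(a)|0> + sqrt(b)|1>:
alpha^2 = 0.85, beta^2 = 0.15
P(|0>) = alpha^2 + gamma * beta^2
= 0.85 + 0.93 * 0.15
= 0.85 + 0.1395
= 0.9895

0.9895


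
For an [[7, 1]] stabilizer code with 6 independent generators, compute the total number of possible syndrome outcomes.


Each stabilizer generator gives a binary (+1 or -1) measurement outcome.
With 6 independent generators:
Total syndromes = 2^6
= 64

64


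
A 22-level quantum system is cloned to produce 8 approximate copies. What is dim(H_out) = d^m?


Output space = H^(tensor 8) where dim(H) = 22
dim = 22^8
= 484 (after 2 factors)
= 10648 (after 3 factors)
= 234256 (after 4 factors)
= 5153632 (after 5 factors)
= 113379904 (after 6 factors)
= 2494357888 (after 7 factors)
= 54875873536 (after 8 factors)
= 54875873536

54875873536


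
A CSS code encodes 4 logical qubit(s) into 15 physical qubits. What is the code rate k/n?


Code rate R = k/n
= 4/15
= 0.2667

0.2667


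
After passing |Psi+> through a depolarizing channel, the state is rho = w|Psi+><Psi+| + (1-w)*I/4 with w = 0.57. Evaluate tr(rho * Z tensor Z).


|Psi+> = (|01> + |10>)/sqrt(2)
For the pure Bell state, <Z_A Z_B> = -1 (Bell-state Pauli correlator).
The maximally-mixed part I/4 has tr(I/4 * P tensor P) = 0 for any traceless Pauli P.
So <Z_A Z_B>_rho = w * (-1) + (1 - w) * 0
= 0.57 * (-1)
= -0.5700

-0.5700


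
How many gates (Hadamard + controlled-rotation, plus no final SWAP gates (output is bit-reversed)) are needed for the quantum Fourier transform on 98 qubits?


Hadamard gates: 98
Controlled rotations: n*(n-1)/2 = 98*97/2 = 4753
SWAP gates: 0 (omitted)
Total = 98 + 4753
= 4851

4851


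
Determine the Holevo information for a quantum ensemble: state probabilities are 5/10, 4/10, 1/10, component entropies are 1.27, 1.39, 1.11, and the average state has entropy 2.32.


chi = S(rho) - sum_i p_i * S(rho_i)
Weighted entropy = 5/10 * 1.27 + 4/10 * 1.39 + 1/10 * 1.11
= 1.3020
chi = 2.32 - 1.3020
= 1.0180

1.0180


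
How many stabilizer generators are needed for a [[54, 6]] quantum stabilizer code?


For an [[n,k]] stabilizer code:
Number of stabilizer generators = n - k
= 54 - 6
= 48

48


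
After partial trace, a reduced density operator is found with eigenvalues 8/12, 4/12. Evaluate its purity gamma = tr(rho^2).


tr(rho^2) = sum of eigenvalues squared
= (8/12)^2 + (4/12)^2
= (64 + 16) / 144
= 80/144
= 0.5556

0.5556


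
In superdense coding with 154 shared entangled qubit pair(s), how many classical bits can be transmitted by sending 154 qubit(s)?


Superdense coding allows 2 classical bits per shared entangled pair.
154 pair(s) -> 2 * 154 = 308 classical bits

308


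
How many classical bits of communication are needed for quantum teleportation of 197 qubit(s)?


Quantum teleportation requires 2 classical bits per qubit teleported.
197 qubit(s) -> 2 * 197 = 394 classical bits

394


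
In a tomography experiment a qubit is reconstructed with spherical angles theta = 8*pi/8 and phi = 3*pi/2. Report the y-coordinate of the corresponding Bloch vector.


theta = 3.1416, phi = 4.7124
r_y = sin(theta)*sin(phi) = 0.0000 * -1.0000
r_y = 0.0000

0.0000


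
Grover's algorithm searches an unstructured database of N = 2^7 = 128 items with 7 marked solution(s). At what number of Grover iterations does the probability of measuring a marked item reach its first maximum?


After j Grover iterations the success probability is P(j) = sin^2((2j+1)*theta), where sin(theta) = sqrt(k/N).
N = 2^7 = 128, k = 7
sin(theta) = sqrt(k/N) = 0.2338535867
theta = arcsin(sqrt(k/N)) = 0.2360392927 rad
P(j) reaches its first maximum when (2j+1)*theta is as close as possible to pi/2, i.e. j = round(pi/(4*theta) - 1/2).
pi/(4*theta) - 1/2 = 2.8274
(For comparison, the common estimate pi/4 * sqrt(N/k) = 3.3585; the exact maximiser is used here.)
Optimal iterations = 3

3


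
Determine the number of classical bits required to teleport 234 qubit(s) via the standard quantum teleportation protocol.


Quantum teleportation requires 2 classical bits per qubit teleported.
234 qubit(s) -> 2 * 234 = 468 classical bits

468


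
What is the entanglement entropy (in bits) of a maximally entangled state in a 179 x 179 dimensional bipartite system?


For a maximally entangled state in d x d:
S = log2(d) = log2(179)
= 7.4838

7.4838


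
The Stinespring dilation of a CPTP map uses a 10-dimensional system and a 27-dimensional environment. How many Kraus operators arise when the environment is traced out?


Tracing out the environment in an orthonormal basis {|i>_E} gives Kraus operators K_i = <i|_E U |0>_E.
Number of Kraus operators = dim(H_env) = d_env
= 27

27


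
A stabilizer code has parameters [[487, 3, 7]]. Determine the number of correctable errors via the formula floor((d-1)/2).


Code parameters: [[487, 3, 7]], distance d = 7.
Number of correctable errors = floor((d-1)/2)
= floor((7 - 1)/2)
= floor(6/2)
= 3

3


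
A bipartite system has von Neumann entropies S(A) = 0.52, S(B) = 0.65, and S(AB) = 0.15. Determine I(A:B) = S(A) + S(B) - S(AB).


I(A:B) = S(A) + S(B) - S(AB)
= 0.52 + 0.65 - 0.15
= 1.0200

1.0200


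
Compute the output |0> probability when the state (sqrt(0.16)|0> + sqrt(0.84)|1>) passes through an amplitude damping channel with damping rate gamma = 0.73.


For amplitude damping with parameter gamma on state sqrt(a)|0> + sqrt(b)|1>:
alpha^2 = 0.16, beta^2 = 0.84
P(|0>) = alpha^2 + gamma * beta^2
= 0.16 + 0.73 * 0.84
= 0.16 + 0.6132
= 0.7732

0.7732


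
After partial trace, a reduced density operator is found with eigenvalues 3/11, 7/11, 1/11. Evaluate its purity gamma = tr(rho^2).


tr(rho^2) = sum of eigenvalues squared
= (3/11)^2 + (7/11)^2 + (1/11)^2
= (9 + 49 + 1) / 121
= 59/121
= 0.4876

0.4876


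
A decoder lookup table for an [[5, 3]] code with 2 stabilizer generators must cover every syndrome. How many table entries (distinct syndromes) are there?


Each stabilizer generator gives a binary (+1 or -1) measurement outcome.
With 2 independent generators:
Total syndromes = 2^2
= 4

4


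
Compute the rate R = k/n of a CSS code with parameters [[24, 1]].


Code rate R = k/n
= 1/24
= 0.0417

0.0417


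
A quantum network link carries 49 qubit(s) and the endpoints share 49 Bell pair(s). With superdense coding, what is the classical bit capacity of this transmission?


Superdense coding allows 2 classical bits per shared entangled pair.
49 pair(s) -> 2 * 49 = 98 classical bits

98


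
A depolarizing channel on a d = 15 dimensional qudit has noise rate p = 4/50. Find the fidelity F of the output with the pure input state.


F = (1-p) + p/d
= (1 - 0.0800) + 0.0800/15
= 0.9200 + 0.0053
= 0.9253

0.9253


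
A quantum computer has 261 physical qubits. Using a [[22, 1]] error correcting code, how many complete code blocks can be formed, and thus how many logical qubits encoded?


Each code block uses 22 physical qubits for 1 logical qubit(s).
Number of complete blocks = floor(261 / 22) = 11
Logical qubits = 11 * 1
= 11

11


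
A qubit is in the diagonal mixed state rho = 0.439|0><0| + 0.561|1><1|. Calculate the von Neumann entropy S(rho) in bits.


S = -p*log2(p) - (1-p)*log2(1-p)
p = 0.4390, 1-p = 0.5610
= -0.4390 * log2(0.4390) - 0.5610 * log2(0.5610)
= -(-0.5214) - (-0.4678)
= 0.9892

0.9892


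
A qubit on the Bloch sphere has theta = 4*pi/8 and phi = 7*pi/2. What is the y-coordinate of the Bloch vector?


theta = 1.5708, phi = 10.9956
r_y = sin(theta)*sin(phi) = 1.0000 * -1.0000
r_y = -1.0000

-1.0000


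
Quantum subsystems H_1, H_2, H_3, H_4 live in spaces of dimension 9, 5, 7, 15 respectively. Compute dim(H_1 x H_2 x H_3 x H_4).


dim(H_1 x H_2 x H_3 x H_4) = 9 * 5 * 7 * 15
= 45 * 7 * 15
= 315 * 15
= 4725

4725


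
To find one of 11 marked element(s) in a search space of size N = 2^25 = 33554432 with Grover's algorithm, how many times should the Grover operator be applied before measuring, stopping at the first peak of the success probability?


After j Grover iterations the success probability is P(j) = sin^2((2j+1)*theta), where sin(theta) = sqrt(k/N).
N = 2^25 = 33554432, k = 11
sin(theta) = sqrt(k/N) = 0.0005725605176
theta = arcsin(sqrt(k/N)) = 0.0005725605488 rad
P(j) reaches its first maximum when (2j+1)*theta is as close as possible to pi/2, i.e. j = round(pi/(4*theta) - 1/2).
pi/(4*theta) - 1/2 = 1371.2294
(For comparison, the common estimate pi/4 * sqrt(N/k) = 1371.7295; the exact maximiser is used here.)
Optimal iterations = 1371

1371


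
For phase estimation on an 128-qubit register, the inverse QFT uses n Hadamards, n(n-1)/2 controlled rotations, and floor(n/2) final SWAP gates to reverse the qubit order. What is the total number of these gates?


Hadamard gates: 128
Controlled rotations: n*(n-1)/2 = 128*127/2 = 8128
SWAP gates: floor(n/2) = floor(128/2) = 64
Total = 128 + 8128 + 64
= 8320

8320


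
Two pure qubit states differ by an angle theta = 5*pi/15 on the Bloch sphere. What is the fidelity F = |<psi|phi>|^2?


For states separated by angle theta on Bloch sphere:
F = cos^2(theta/2)
theta = 5*pi/15 = 1.0472
theta/2 = 0.5236
cos(theta/2) = 0.8660
F = 0.7500

0.7500


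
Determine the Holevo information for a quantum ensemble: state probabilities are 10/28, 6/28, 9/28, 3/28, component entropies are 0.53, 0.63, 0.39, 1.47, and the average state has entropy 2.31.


chi = S(rho) - sum_i p_i * S(rho_i)
Weighted entropy = 10/28 * 0.53 + 6/28 * 0.63 + 9/28 * 0.39 + 3/28 * 1.47
= 0.6071
chi = 2.31 - 0.6071
= 1.7029

1.7029


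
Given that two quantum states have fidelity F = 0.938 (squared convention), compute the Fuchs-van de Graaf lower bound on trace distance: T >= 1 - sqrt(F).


Fuchs-van de Graaf (squared-fidelity convention): 1 - sqrt(F) <= T <= sqrt(1 - F).
Lower bound: T >= 1 - sqrt(F)
sqrt(F) = sqrt(0.938) = 0.9685
T >= 1 - 0.9685
T >= 0.0315

0.0315


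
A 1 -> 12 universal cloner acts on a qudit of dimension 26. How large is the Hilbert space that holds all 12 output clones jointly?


Output space = H^(tensor 12) where dim(H) = 26
dim = 26^12
= 676 (after 2 factors)
= 17576 (after 3 factors)
= 456976 (after 4 factors)
= 11881376 (after 5 factors)
= 308915776 (after 6 factors)
= 8031810176 (after 7 factors)
= 208827064576 (after 8 factors)
= 5429503678976 (after 9 factors)
= 141167095653376 (after 10 factors)
= 3670344486987776 (after 11 factors)
= 95428956661682176 (after 12 factors)
= 95428956661682176

95428956661682176


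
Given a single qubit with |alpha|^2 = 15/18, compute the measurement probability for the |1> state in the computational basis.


|alpha|^2 = 15/18 = 0.8333
|beta|^2 = 1 - 15/18 = 3/18 = 0.1667
P(|1>) = |beta|^2 = 0.1667

0.1667


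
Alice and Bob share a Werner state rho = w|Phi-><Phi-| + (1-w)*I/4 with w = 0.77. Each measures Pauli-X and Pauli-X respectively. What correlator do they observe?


|Phi-> = (|00> - |11>)/sqrt(2)
For the pure Bell state, <X_A X_B> = -1 (Bell-state Pauli correlator).
The maximally-mixed part I/4 has tr(I/4 * P tensor P) = 0 for any traceless Pauli P.
So <X_A X_B>_rho = w * (-1) + (1 - w) * 0
= 0.77 * (-1)
= -0.7700

-0.7700


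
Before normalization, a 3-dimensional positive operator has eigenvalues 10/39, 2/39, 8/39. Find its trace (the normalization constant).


tr(M) = sum of eigenvalues
= 10/39 + 2/39 + 8/39
= 20/39
= 0.5128

0.5128


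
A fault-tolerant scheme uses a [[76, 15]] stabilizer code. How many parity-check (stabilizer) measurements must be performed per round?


For an [[n,k]] stabilizer code:
Number of stabilizer generators = n - k
= 76 - 15
= 61

61


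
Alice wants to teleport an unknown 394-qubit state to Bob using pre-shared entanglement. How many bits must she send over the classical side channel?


Quantum teleportation requires 2 classical bits per qubit teleported.
394 qubit(s) -> 2 * 394 = 788 classical bits

788


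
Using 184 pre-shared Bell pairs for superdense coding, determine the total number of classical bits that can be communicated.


Superdense coding allows 2 classical bits per shared entangled pair.
184 pair(s) -> 2 * 184 = 368 classical bits

368


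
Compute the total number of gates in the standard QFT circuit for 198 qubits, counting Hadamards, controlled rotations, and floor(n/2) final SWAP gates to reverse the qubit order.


Hadamard gates: 198
Controlled rotations: n*(n-1)/2 = 198*197/2 = 19503
SWAP gates: floor(n/2) = floor(198/2) = 99
Total = 198 + 19503 + 99
= 19800

19800


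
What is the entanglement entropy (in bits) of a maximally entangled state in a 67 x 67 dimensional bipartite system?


For a maximally entangled state in d x d:
S = log2(d) = log2(67)
= 6.0661

6.0661


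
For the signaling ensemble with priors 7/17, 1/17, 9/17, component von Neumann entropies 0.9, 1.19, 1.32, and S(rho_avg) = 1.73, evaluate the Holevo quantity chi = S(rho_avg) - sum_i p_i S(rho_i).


chi = S(rho) - sum_i p_i * S(rho_i)
Weighted entropy = 7/17 * 0.9 + 1/17 * 1.19 + 9/17 * 1.32
= 1.1394
chi = 1.73 - 1.1394
= 0.5906

0.5906


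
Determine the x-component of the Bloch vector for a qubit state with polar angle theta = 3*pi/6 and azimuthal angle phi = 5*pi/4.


theta = 1.5708, phi = 3.9270
r_x = sin(theta)*cos(phi) = 1.0000 * -0.7071
r_x = -0.7071

-0.7071


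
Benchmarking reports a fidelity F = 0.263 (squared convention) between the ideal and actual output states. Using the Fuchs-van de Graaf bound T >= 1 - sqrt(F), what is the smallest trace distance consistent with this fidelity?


Fuchs-van de Graaf (squared-fidelity convention): 1 - sqrt(F) <= T <= sqrt(1 - F).
Lower bound: T >= 1 - sqrt(F)
sqrt(F) = sqrt(0.263) = 0.5128
T >= 1 - 0.5128
T >= 0.4872

0.4872


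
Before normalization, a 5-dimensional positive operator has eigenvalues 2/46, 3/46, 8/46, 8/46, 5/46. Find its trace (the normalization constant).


tr(M) = sum of eigenvalues
= 2/46 + 3/46 + 8/46 + 8/46 + 5/46
= 26/46
= 0.5652

0.5652


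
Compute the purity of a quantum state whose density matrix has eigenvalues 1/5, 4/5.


tr(rho^2) = sum of eigenvalues squared
= (1/5)^2 + (4/5)^2
= (1 + 16) / 25
= 17/25
= 0.6800

0.6800


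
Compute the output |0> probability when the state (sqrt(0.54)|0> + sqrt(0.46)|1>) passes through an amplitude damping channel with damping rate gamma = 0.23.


For amplitude damping with parameter gamma on state sqrt(a)|0> + sqrt(b)|1>:
alpha^2 = 0.54, beta^2 = 0.46
P(|0>) = alpha^2 + gamma * beta^2
= 0.54 + 0.23 * 0.46
= 0.54 + 0.1058
= 0.6458

0.6458


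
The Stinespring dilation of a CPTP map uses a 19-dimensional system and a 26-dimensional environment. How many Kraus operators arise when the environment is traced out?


Tracing out the environment in an orthonormal basis {|i>_E} gives Kraus operators K_i = <i|_E U |0>_E.
Number of Kraus operators = dim(H_env) = d_env
= 26

26


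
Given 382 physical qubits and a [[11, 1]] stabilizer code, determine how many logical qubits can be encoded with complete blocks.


Each code block uses 11 physical qubits for 1 logical qubit(s).
Number of complete blocks = floor(382 / 11) = 34
Logical qubits = 34 * 1
= 34

34


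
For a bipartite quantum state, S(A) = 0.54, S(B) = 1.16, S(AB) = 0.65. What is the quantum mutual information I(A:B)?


I(A:B) = S(A) + S(B) - S(AB)
= 0.54 + 1.16 - 0.65
= 1.0500

1.0500


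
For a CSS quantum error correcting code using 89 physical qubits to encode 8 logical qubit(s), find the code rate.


Code rate R = k/n
= 8/89
= 0.0899

0.0899


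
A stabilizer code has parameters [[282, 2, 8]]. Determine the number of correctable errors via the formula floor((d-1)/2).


Code parameters: [[282, 2, 8]], distance d = 8.
Number of correctable errors = floor((d-1)/2)
= floor((8 - 1)/2)
= floor(7/2)
= 3

3


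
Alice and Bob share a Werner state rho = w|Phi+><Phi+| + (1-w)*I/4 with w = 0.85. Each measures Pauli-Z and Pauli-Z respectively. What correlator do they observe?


|Phi+> = (|00> + |11>)/sqrt(2)
For the pure Bell state, <Z_A Z_B> = +1 (Bell-state Pauli correlator).
The maximally-mixed part I/4 has tr(I/4 * P tensor P) = 0 for any traceless Pauli P.
So <Z_A Z_B>_rho = w * (+1) + (1 - w) * 0
= 0.85 * (+1)
= 0.8500

0.8500


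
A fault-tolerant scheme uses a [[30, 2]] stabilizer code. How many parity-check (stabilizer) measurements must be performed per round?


For an [[n,k]] stabilizer code:
Number of stabilizer generators = n - k
= 30 - 2
= 28

28


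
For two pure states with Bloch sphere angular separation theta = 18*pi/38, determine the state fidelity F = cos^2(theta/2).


For states separated by angle theta on Bloch sphere:
F = cos^2(theta/2)
theta = 18*pi/38 = 1.4881
theta/2 = 0.7441
cos(theta/2) = 0.7357
F = 0.5413

0.5413


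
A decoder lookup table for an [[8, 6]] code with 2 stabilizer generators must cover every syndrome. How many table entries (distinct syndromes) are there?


Each stabilizer generator gives a binary (+1 or -1) measurement outcome.
With 2 independent generators:
Total syndromes = 2^2
= 4

4


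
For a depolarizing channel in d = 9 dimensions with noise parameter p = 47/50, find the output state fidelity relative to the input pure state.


F = (1-p) + p/d
= (1 - 0.9400) + 0.9400/9
= 0.0600 + 0.1044
= 0.1644

0.1644


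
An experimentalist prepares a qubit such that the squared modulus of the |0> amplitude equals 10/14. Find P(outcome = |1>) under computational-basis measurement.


|alpha|^2 = 10/14 = 0.7143
|beta|^2 = 1 - 10/14 = 4/14 = 0.2857
P(|1>) = |beta|^2 = 0.2857

0.2857


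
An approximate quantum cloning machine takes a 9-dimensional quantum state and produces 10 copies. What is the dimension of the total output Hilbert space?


Output space = H^(tensor 10) where dim(H) = 9
dim = 9^10
= 81 (after 2 factors)
= 729 (after 3 factors)
= 6561 (after 4 factors)
= 59049 (after 5 factors)
= 531441 (after 6 factors)
= 4782969 (after 7 factors)
= 43046721 (after 8 factors)
= 387420489 (after 9 factors)
= 3486784401 (after 10 factors)
= 3486784401

3486784401


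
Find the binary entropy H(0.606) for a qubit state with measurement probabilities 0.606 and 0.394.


S = -p*log2(p) - (1-p)*log2(1-p)
p = 0.6060, 1-p = 0.3940
= -0.6060 * log2(0.6060) - 0.3940 * log2(0.3940)
= -(-0.4379) - (-0.5294)
= 0.9673

0.9673


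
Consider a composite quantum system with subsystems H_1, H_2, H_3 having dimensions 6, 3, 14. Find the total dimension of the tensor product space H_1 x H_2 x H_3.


dim(H_1 x H_2 x H_3) = 6 * 3 * 14
= 18 * 14
= 252

252


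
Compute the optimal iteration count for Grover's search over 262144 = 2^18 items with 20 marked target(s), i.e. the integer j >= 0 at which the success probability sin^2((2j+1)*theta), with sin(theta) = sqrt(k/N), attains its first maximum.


After j Grover iterations the success probability is P(j) = sin^2((2j+1)*theta), where sin(theta) = sqrt(k/N).
N = 2^18 = 262144, k = 20
sin(theta) = sqrt(k/N) = 0.008734640537
theta = arcsin(sqrt(k/N)) = 0.008734751608 rad
P(j) reaches its first maximum when (2j+1)*theta is as close as possible to pi/2, i.e. j = round(pi/(4*theta) - 1/2).
pi/(4*theta) - 1/2 = 89.4165
(For comparison, the common estimate pi/4 * sqrt(N/k) = 89.9176; the exact maximiser is used here.)
Optimal iterations = 89

89


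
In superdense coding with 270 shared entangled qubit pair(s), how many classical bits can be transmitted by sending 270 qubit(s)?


Superdense coding allows 2 classical bits per shared entangled pair.
270 pair(s) -> 2 * 270 = 540 classical bits

540


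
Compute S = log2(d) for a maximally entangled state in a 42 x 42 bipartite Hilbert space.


For a maximally entangled state in d x d:
S = log2(d) = log2(42)
= 5.3923

5.3923


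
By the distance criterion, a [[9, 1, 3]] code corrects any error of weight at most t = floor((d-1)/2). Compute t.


Code parameters: [[9, 1, 3]], distance d = 3.
Number of correctable errors = floor((d-1)/2)
= floor((3 - 1)/2)
= floor(2/2)
= 1

1


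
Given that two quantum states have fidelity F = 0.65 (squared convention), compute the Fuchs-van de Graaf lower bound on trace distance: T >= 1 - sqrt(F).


Fuchs-van de Graaf (squared-fidelity convention): 1 - sqrt(F) <= T <= sqrt(1 - F).
Lower bound: T >= 1 - sqrt(F)
sqrt(F) = sqrt(0.65) = 0.8062
T >= 1 - 0.8062
T >= 0.1938

0.1938


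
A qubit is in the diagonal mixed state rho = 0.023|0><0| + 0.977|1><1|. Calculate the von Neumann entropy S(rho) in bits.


S = -p*log2(p) - (1-p)*log2(1-p)
p = 0.0230, 1-p = 0.9770
= -0.0230 * log2(0.0230) - 0.9770 * log2(0.9770)
= -(-0.1252) - (-0.0328)
= 0.1580

0.1580


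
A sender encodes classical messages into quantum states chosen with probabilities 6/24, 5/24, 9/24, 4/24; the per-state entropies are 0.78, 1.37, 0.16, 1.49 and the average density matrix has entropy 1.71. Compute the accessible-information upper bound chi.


chi = S(rho) - sum_i p_i * S(rho_i)
Weighted entropy = 6/24 * 0.78 + 5/24 * 1.37 + 9/24 * 0.16 + 4/24 * 1.49
= 0.7888
chi = 1.71 - 0.7888
= 0.9212

0.9212


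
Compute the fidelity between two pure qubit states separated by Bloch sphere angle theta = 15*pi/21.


For states separated by angle theta on Bloch sphere:
F = cos^2(theta/2)
theta = 15*pi/21 = 2.2440
theta/2 = 1.1220
cos(theta/2) = 0.4339
F = 0.1883

0.1883


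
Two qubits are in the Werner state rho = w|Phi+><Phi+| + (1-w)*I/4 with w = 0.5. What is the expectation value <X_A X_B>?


|Phi+> = (|00> + |11>)/sqrt(2)
For the pure Bell state, <X_A X_B> = +1 (Bell-state Pauli correlator).
The maximally-mixed part I/4 has tr(I/4 * P tensor P) = 0 for any traceless Pauli P.
So <X_A X_B>_rho = w * (+1) + (1 - w) * 0
= 0.5 * (+1)
= 0.5000

0.5000


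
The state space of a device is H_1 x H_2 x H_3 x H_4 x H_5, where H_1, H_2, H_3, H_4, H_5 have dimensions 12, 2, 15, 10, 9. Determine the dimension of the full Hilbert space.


dim(H_1 x H_2 x H_3 x H_4 x H_5) = 12 * 2 * 15 * 10 * 9
= 24 * 15 * 10 * 9
= 360 * 10 * 9
= 3600 * 9
= 32400

32400


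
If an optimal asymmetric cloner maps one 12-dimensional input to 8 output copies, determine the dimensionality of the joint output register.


Output space = H^(tensor 8) where dim(H) = 12
dim = 12^8
= 144 (after 2 factors)
= 1728 (after 3 factors)
= 20736 (after 4 factors)
= 248832 (after 5 factors)
= 2985984 (after 6 factors)
= 35831808 (after 7 factors)
= 429981696 (after 8 factors)
= 429981696

429981696


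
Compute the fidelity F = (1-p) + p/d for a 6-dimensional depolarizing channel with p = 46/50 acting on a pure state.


F = (1-p) + p/d
= (1 - 0.9200) + 0.9200/6
= 0.0800 + 0.1533
= 0.2333

0.2333


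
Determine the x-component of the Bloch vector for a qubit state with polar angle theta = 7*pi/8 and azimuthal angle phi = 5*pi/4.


theta = 2.7489, phi = 3.9270
r_x = sin(theta)*cos(phi) = 0.3827 * -0.7071
r_x = -0.2706

-0.2706


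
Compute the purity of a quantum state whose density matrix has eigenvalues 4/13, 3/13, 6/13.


tr(rho^2) = sum of eigenvalues squared
= (4/13)^2 + (3/13)^2 + (6/13)^2
= (16 + 9 + 36) / 169
= 61/169
= 0.3609

0.3609


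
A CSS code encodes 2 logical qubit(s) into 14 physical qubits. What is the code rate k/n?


Code rate R = k/n
= 2/14
= 0.1429

0.1429


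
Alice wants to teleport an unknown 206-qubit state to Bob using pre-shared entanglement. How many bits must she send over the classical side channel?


Quantum teleportation requires 2 classical bits per qubit teleported.
206 qubit(s) -> 2 * 206 = 412 classical bits

412


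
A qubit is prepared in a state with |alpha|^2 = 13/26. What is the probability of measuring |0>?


|alpha|^2 = 13/26 = 0.5000
|beta|^2 = 1 - 13/26 = 13/26 = 0.5000
P(|0>) = |alpha|^2 = 0.5000

0.5000


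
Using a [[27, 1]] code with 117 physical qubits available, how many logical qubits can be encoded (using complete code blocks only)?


Each code block uses 27 physical qubits for 1 logical qubit(s).
Number of complete blocks = floor(117 / 27) = 4
Logical qubits = 4 * 1
= 4

4
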